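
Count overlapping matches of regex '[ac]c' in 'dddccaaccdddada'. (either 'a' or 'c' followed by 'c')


Pattern: [ac]c means either 'a' or 'c' followed by 'c'.
Scanning 'dddccaaccdddada' position-by-position:
  Pos 0: window 'dd' -> no
  Pos 1: window 'dd' -> no
  Pos 2: window 'dc' -> no
  Pos 3: window 'cc' -> MATCH
  Pos 4: window 'ca' -> no
  Pos 5: window 'aa' -> no
  Pos 6: window 'ac' -> MATCH
  Pos 7: window 'cc' -> MATCH
  Pos 8: window 'cd' -> no
  Pos 9: window 'dd' -> no
  Pos 10: window 'dd' -> no
  Pos 11: window 'da' -> no
  Pos 12: window 'ad' -> no
  Pos 13: window 'da' -> no
  Pos 14: window 'a' -> no
Total matches: 3

3


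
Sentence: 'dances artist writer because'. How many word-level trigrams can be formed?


Word trigrams from [4] words:
  Trigram 1: (dances artist writer)
  Trigram 2: (artist writer because)
Total word trigrams: 4 - 2 = 2

2


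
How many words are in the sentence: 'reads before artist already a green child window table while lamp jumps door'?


Counting words by splitting on spaces:
  Word 1: 'reads'
  Word 2: 'before'
  Word 3: 'artist'
  Word 4: 'already'
  Word 5: 'a'
  Word 6: 'green'
  Word 7: 'child'
  Word 8: 'window'
  Word 9: 'table'
  Word 10: 'while'
  Word 11: 'lamp'
  Word 12: 'jumps'
  Word 13: 'door'
Total words: 13

13


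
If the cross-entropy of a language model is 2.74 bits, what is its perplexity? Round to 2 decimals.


Perplexity formula: PP = 2^H
H = 2.74
PP = 2^2.74
Decompose: 2^2.74 = 2^2 * 2^0.74
2^2 = 4, 2^0.74 ~ 1.6701758
PP ~ 4 * 1.6701758 = 6.6807032
Rounded to 2 decimals: 6.68

6.68


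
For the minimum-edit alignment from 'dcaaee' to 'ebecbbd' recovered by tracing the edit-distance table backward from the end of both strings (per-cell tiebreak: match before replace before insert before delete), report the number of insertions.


Edit distance = 7. Backtracking from cell (6, 7) with preference match > replace > insert > delete,
then listing the resulting alignment 'dcaaee' -> 'ebecbbd' left to right:
  Step 1: insert 'e' [insertion #1]
  Step 2: replace d->b
  Step 3: replace c->e
  Step 4: replace a->c
  Step 5: replace a->b
  Step 6: replace e->b
  Step 7: replace e->d
Total insertions: 1

1


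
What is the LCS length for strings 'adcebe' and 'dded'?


DP table for LCS of 'adcebe' and 'dded':
       d  d  e  d
    0  0  0  0  0
  a 0  0  0  0  0
  d 0  1  1  1  1
  c 0  1  1  1  1
  e 0  1  1  2  2
  b 0  1  1  2  2
  e 0  1  1  2  2
LCS: 'de'
LCS length = 2

2


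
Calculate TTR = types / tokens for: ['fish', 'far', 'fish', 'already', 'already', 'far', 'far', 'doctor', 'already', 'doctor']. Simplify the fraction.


Tokens: 10
Unique types: ('already', 'doctor', 'far', 'fish') = 4
TTR = 4/10
Simplify: divide both by 2 -> 2/5
TTR = 2/5

2/5


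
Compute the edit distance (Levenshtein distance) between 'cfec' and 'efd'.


Building DP table for s1='cfec' (len 4) and s2='efd' (len 3):
       e  f  d
    0  1  2  3
  c 1  1  2  3
  f 2  2  1  2
  e 3  2  2  2
  c 4  3  3  3
Edit distance = dp[4][3] = 3

3


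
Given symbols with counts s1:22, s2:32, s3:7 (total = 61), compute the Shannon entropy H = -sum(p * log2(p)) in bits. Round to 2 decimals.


Computing entropy H = -sum(p_i * log2(p_i)):
  s1: p = 22/61 = 0.3607, -p*log2(p) = 0.5306
  s2: p = 32/61 = 0.5246, -p*log2(p) = 0.4883
  s3: p = 7/61 = 0.1148, -p*log2(p) = 0.3584
H = sum of terms = 1.3773
Rounded to 2 decimals: 1.38

1.38


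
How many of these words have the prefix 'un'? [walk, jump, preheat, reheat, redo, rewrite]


Checking each word for prefix 'un':
  'walk' -> no (count: 0)
  'jump' -> no (count: 0)
  'preheat' -> no (count: 0)
  'reheat' -> no (count: 0)
  'redo' -> no (count: 0)
  'rewrite' -> no (count: 0)
Total with prefix 'un': 0

0


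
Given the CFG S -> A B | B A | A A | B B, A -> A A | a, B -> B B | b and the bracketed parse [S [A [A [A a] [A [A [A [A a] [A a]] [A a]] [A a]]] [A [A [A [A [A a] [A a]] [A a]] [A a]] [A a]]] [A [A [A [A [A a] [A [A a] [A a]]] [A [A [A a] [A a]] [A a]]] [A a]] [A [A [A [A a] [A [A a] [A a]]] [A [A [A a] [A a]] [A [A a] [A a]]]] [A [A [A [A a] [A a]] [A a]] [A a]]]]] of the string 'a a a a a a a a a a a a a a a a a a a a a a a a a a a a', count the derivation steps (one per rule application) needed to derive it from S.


Every bracketed nonterminal node [X ...] in the tree is produced by exactly one rule application.
Reading the tree off as a leftmost derivation:
  Step 1: S  =>  A A   (applied S -> A A)
  Step 2: A A  =>  A A A   (applied A -> A A)
  Step 3: A A A  =>  A A A A   (applied A -> A A)
  Step 4: A A A A  =>  a A A A   (applied A -> a)
  Step 5: a A A A  =>  a A A A A   (applied A -> A A)
  Step 6: a A A A A  =>  a A A A A A   (applied A -> A A)
  Step 7: a A A A A A  =>  a A A A A A A   (applied A -> A A)
  Step 8: a A A A A A A  =>  a a A A A A A   (applied A -> a)
  Step 9: a a A A A A A  =>  a a a A A A A   (applied A -> a)
  Step 10: a a a A A A A  =>  a a a a A A A   (applied A -> a)
  Step 11: a a a a A A A  =>  a a a a a A A   (applied A -> a)
  Step 12: a a a a a A A  =>  a a a a a A A A   (applied A -> A A)
  Step 13: a a a a a A A A  =>  a a a a a A A A A   (applied A -> A A)
  Step 14: a a a a a A A A A  =>  a a a a a A A A A A   (applied A -> A A)
  Step 15: a a a a a A A A A A  =>  a a a a a A A A A A A   (applied A -> A A)
  Step 16: a a a a a A A A A A A  =>  a a a a a a A A A A A   (applied A -> a)
  Step 17: a a a a a a A A A A A  =>  a a a a a a a A A A A   (applied A -> a)
  Step 18: a a a a a a a A A A A  =>  a a a a a a a a A A A   (applied A -> a)
  Step 19: a a a a a a a a A A A  =>  a a a a a a a a a A A   (applied A -> a)
  Step 20: a a a a a a a a a A A  =>  a a a a a a a a a a A   (applied A -> a)
  Step 21: a a a a a a a a a a A  =>  a a a a a a a a a a A A   (applied A -> A A)
  Step 22: a a a a a a a a a a A A  =>  a a a a a a a a a a A A A   (applied A -> A A)
  Step 23: a a a a a a a a a a A A A  =>  a a a a a a a a a a A A A A   (applied A -> A A)
  Step 24: a a a a a a a a a a A A A A  =>  a a a a a a a a a a A A A A A   (applied A -> A A)
  Step 25: a a a a a a a a a a A A A A A  =>  a a a a a a a a a a a A A A A   (applied A -> a)
  Step 26: a a a a a a a a a a a A A A A  =>  a a a a a a a a a a a A A A A A   (applied A -> A A)
  Step 27: a a a a a a a a a a a A A A A A  =>  a a a a a a a a a a a a A A A A   (applied A -> a)
  Step 28: a a a a a a a a a a a a A A A A  =>  a a a a a a a a a a a a a A A A   (applied A -> a)
  Step 29: a a a a a a a a a a a a a A A A  =>  a a a a a a a a a a a a a A A A A   (applied A -> A A)
  Step 30: a a a a a a a a a a a a a A A A A  =>  a a a a a a a a a a a a a A A A A A   (applied A -> A A)
  Step 31: a a a a a a a a a a a a a A A A A A  =>  a a a a a a a a a a a a a a A A A A   (applied A -> a)
  Step 32: a a a a a a a a a a a a a a A A A A  =>  a a a a a a a a a a a a a a a A A A   (applied A -> a)
  Step 33: a a a a a a a a a a a a a a a A A A  =>  a a a a a a a a a a a a a a a a A A   (applied A -> a)
  Step 34: a a a a a a a a a a a a a a a a A A  =>  a a a a a a a a a a a a a a a a a A   (applied A -> a)
  Step 35: a a a a a a a a a a a a a a a a a A  =>  a a a a a a a a a a a a a a a a a A A   (applied A -> A A)
  Step 36: a a a a a a a a a a a a a a a a a A A  =>  a a a a a a a a a a a a a a a a a A A A   (applied A -> A A)
  Step 37: a a a a a a a a a a a a a a a a a A A A  =>  a a a a a a a a a a a a a a a a a A A A A   (applied A -> A A)
  Step 38: a a a a a a a a a a a a a a a a a A A A A  =>  a a a a a a a a a a a a a a a a a a A A A   (applied A -> a)
  Step 39: a a a a a a a a a a a a a a a a a a A A A  =>  a a a a a a a a a a a a a a a a a a A A A A   (applied A -> A A)
  Step 40: a a a a a a a a a a a a a a a a a a A A A A  =>  a a a a a a a a a a a a a a a a a a a A A A   (applied A -> a)
  Step 41: a a a a a a a a a a a a a a a a a a a A A A  =>  a a a a a a a a a a a a a a a a a a a a A A   (applied A -> a)
  Step 42: a a a a a a a a a a a a a a a a a a a a A A  =>  a a a a a a a a a a a a a a a a a a a a A A A   (applied A -> A A)
  Step 43: a a a a a a a a a a a a a a a a a a a a A A A  =>  a a a a a a a a a a a a a a a a a a a a A A A A   (applied A -> A A)
  Step 44: a a a a a a a a a a a a a a a a a a a a A A A A  =>  a a a a a a a a a a a a a a a a a a a a a A A A   (applied A -> a)
  Step 45: a a a a a a a a a a a a a a a a a a a a a A A A  =>  a a a a a a a a a a a a a a a a a a a a a a A A   (applied A -> a)
  Step 46: a a a a a a a a a a a a a a a a a a a a a a A A  =>  a a a a a a a a a a a a a a a a a a a a a a A A A   (applied A -> A A)
  Step 47: a a a a a a a a a a a a a a a a a a a a a a A A A  =>  a a a a a a a a a a a a a a a a a a a a a a a A A   (applied A -> a)
  Step 48: a a a a a a a a a a a a a a a a a a a a a a a A A  =>  a a a a a a a a a a a a a a a a a a a a a a a a A   (applied A -> a)
  Step 49: a a a a a a a a a a a a a a a a a a a a a a a a A  =>  a a a a a a a a a a a a a a a a a a a a a a a a A A   (applied A -> A A)
  Step 50: a a a a a a a a a a a a a a a a a a a a a a a a A A  =>  a a a a a a a a a a a a a a a a a a a a a a a a A A A   (applied A -> A A)
  Step 51: a a a a a a a a a a a a a a a a a a a a a a a a A A A  =>  a a a a a a a a a a a a a a a a a a a a a a a a A A A A   (applied A -> A A)
  Step 52: a a a a a a a a a a a a a a a a a a a a a a a a A A A A  =>  a a a a a a a a a a a a a a a a a a a a a a a a a A A A   (applied A -> a)
  Step 53: a a a a a a a a a a a a a a a a a a a a a a a a a A A A  =>  a a a a a a a a a a a a a a a a a a a a a a a a a a A A   (applied A -> a)
  Step 54: a a a a a a a a a a a a a a a a a a a a a a a a a a A A  =>  a a a a a a a a a a a a a a a a a a a a a a a a a a a A   (applied A -> a)
  Step 55: a a a a a a a a a a a a a a a a a a a a a a a a a a a A  =>  a a a a a a a a a a a a a a a a a a a a a a a a a a a a   (applied A -> a)
Final yield: a a a a a a a a a a a a a a a a a a a a a a a a a a a a
Total rewrite steps: 55

55


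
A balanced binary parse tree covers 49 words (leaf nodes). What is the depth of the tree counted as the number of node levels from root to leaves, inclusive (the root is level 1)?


In a balanced binary tree with n leaves the deepest leaf is ceil(log2(n)) edges below the root,
so counting node levels inclusive of root and leaves gives ceil(log2(n)) + 1 levels.
log2(49) = 5.6147
ceil(5.6147) = 6
levels = 6 + 1 = 7

7


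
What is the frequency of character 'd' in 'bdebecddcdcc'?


Scanning 'bdebecddcdcc' for 'd':
  Position 1: 'd' -> MATCH (count: 1)
  Position 6: 'd' -> MATCH (count: 2)
  Position 7: 'd' -> MATCH (count: 3)
  Position 9: 'd' -> MATCH (count: 4)
Total occurrences of 'd': 4

4


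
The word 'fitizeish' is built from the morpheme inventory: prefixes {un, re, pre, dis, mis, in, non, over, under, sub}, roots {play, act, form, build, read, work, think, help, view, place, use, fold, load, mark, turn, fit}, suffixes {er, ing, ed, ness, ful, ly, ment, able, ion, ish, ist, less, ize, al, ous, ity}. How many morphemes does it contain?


Segmenting 'fitizeish' against the inventory:
  'fit' -> root (morpheme 1)
  'ize' -> suffix (morpheme 2)
  'ish' -> suffix (morpheme 3)
Total morphemes: 3

3


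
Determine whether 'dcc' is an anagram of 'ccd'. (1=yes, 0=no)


Sort characters of 'dcc': 'ccd'
Sort characters of 'ccd': 'ccd'
Sorted forms match -> they ARE anagrams
Result: 1

1


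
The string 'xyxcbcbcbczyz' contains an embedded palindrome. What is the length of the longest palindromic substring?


Scanning 'xyxcbcbcbczyz' for palindromic substrings.
Substring at positions 3-9: 'cbcbcbc'.
Check: reverse('cbcbcbc') = 'cbcbcbc' -> palindrome confirmed.
Neighbouring characters ('x' / 'z') break symmetry, so it cannot extend further.
No longer palindromic substring exists; longest length = 7

7


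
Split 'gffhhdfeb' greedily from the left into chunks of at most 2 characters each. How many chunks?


'gffhhdfeb' has 9 characters.
Chunking with max size 2:
  Chunk 1: 'gf' (positions 0-1)
  Chunk 2: 'fh' (positions 2-3)
  Chunk 3: 'hd' (positions 4-5)
  Chunk 4: 'fe' (positions 6-7)
  Chunk 5: 'b' (positions 8-8)
Total chunks: ceil(9 / 2) = 5

5


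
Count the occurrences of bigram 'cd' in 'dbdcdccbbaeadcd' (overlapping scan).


Scanning 'dbdcdccbbaeadcd' for bigram 'cd':
  Position 0: 'db' -> no
  Position 1: 'bd' -> no
  Position 2: 'dc' -> no
  Position 3: 'cd' -> MATCH
  Position 4: 'dc' -> no
  Position 5: 'cc' -> no
  Position 6: 'cb' -> no
  Position 7: 'bb' -> no
  Position 8: 'ba' -> no
  Position 9: 'ae' -> no
  Position 10: 'ea' -> no
  Position 11: 'ad' -> no
  Position 12: 'dc' -> no
  Position 13: 'cd' -> MATCH
Total matches: 2

2


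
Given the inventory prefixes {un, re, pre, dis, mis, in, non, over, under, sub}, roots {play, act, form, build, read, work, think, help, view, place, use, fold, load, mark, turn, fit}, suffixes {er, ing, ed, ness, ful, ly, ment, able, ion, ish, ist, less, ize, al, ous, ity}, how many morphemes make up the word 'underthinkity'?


Segmenting 'underthinkity' against the inventory:
  'under' -> prefix (morpheme 1)
  'think' -> root (morpheme 2)
  'ity' -> suffix (morpheme 3)
Total morphemes: 3

3


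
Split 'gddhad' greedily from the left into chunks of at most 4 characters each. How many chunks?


'gddhad' has 6 characters.
Chunking with max size 4:
  Chunk 1: 'gddh' (positions 0-3)
  Chunk 2: 'ad' (positions 4-5)
Total chunks: ceil(6 / 4) = 2

2


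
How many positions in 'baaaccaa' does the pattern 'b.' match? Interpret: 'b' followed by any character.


Pattern: b. means 'b' followed by any character.
Scanning 'baaaccaa' position-by-position:
  Pos 0: window 'ba' -> MATCH
  Pos 1: window 'aa' -> no
  Pos 2: window 'aa' -> no
  Pos 3: window 'ac' -> no
  Pos 4: window 'cc' -> no
  Pos 5: window 'ca' -> no
  Pos 6: window 'aa' -> no
  Pos 7: window 'a' -> no
Total matches: 1

1


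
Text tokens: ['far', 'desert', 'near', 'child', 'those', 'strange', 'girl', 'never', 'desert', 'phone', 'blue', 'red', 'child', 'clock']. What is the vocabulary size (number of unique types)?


Listing all tokens and tracking unique types:
  Token 1: 'far' -> NEW (unique so far: 1)
  Token 2: 'desert' -> NEW (unique so far: 2)
  Token 3: 'near' -> NEW (unique so far: 3)
  Token 4: 'child' -> NEW (unique so far: 4)
  Token 5: 'those' -> NEW (unique so far: 5)
  Token 6: 'strange' -> NEW (unique so far: 6)
  Token 7: 'girl' -> NEW (unique so far: 7)
  Token 8: 'never' -> NEW (unique so far: 8)
  Token 9: 'desert' -> duplicate (unique so far: 8)
  Token 10: 'phone' -> NEW (unique so far: 9)
  Token 11: 'blue' -> NEW (unique so far: 10)
  Token 12: 'red' -> NEW (unique so far: 11)
  Token 13: 'child' -> duplicate (unique so far: 11)
  Token 14: 'clock' -> NEW (unique so far: 12)
Unique types: ('blue', 'child', 'clock', 'desert', 'far', 'girl', 'near', 'never', 'phone', 'red', 'strange', 'those')
Vocabulary size: 12

12


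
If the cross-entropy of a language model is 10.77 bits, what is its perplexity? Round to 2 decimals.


Perplexity formula: PP = 2^H
H = 10.77
PP = 2^10.77
Decompose: 2^10.77 = 2^10 * 2^0.77
2^10 = 1024, 2^0.77 ~ 1.7052698
PP ~ 1024 * 1.7052698 = 1746.1962752
Rounded to 2 decimals: 1746.20

1746.20


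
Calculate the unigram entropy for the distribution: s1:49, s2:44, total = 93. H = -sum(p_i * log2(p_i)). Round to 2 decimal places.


Computing entropy H = -sum(p_i * log2(p_i)):
  s1: p = 49/93 = 0.5269, -p*log2(p) = 0.4871
  s2: p = 44/93 = 0.4731, -p*log2(p) = 0.5108
H = sum of terms = 0.9979
Rounded to 2 decimals: 1.00

1.00


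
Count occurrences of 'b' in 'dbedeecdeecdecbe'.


Scanning 'dbedeecdeecdecbe' for 'b':
  Position 1: 'b' -> MATCH (count: 1)
  Position 14: 'b' -> MATCH (count: 2)
Total occurrences of 'b': 2

2


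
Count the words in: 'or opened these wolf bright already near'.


Counting words by splitting on spaces:
  Word 1: 'or'
  Word 2: 'opened'
  Word 3: 'these'
  Word 4: 'wolf'
  Word 5: 'bright'
  Word 6: 'already'
  Word 7: 'near'
Total words: 7

7


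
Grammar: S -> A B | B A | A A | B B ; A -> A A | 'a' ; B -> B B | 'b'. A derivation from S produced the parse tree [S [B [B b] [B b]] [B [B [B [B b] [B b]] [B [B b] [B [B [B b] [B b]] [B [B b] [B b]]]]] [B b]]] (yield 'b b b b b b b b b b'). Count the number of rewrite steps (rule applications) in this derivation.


Every bracketed nonterminal node [X ...] in the tree is produced by exactly one rule application.
Reading the tree off as a leftmost derivation:
  Step 1: S  =>  B B   (applied S -> B B)
  Step 2: B B  =>  B B B   (applied B -> B B)
  Step 3: B B B  =>  b B B   (applied B -> b)
  Step 4: b B B  =>  b b B   (applied B -> b)
  Step 5: b b B  =>  b b B B   (applied B -> B B)
  Step 6: b b B B  =>  b b B B B   (applied B -> B B)
  Step 7: b b B B B  =>  b b B B B B   (applied B -> B B)
  Step 8: b b B B B B  =>  b b b B B B   (applied B -> b)
  Step 9: b b b B B B  =>  b b b b B B   (applied B -> b)
  Step 10: b b b b B B  =>  b b b b B B B   (applied B -> B B)
  Step 11: b b b b B B B  =>  b b b b b B B   (applied B -> b)
  Step 12: b b b b b B B  =>  b b b b b B B B   (applied B -> B B)
  Step 13: b b b b b B B B  =>  b b b b b B B B B   (applied B -> B B)
  Step 14: b b b b b B B B B  =>  b b b b b b B B B   (applied B -> b)
  Step 15: b b b b b b B B B  =>  b b b b b b b B B   (applied B -> b)
  Step 16: b b b b b b b B B  =>  b b b b b b b B B B   (applied B -> B B)
  Step 17: b b b b b b b B B B  =>  b b b b b b b b B B   (applied B -> b)
  Step 18: b b b b b b b b B B  =>  b b b b b b b b b B   (applied B -> b)
  Step 19: b b b b b b b b b B  =>  b b b b b b b b b b   (applied B -> b)
Final yield: b b b b b b b b b b
Total rewrite steps: 19

19


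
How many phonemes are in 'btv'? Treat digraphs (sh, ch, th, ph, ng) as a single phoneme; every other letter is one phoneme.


Parsing 'btv' greedily, digraphs first:
  'b' -> consonant phoneme (phonemes so far: 1)
  't' -> consonant phoneme (phonemes so far: 2)
  'v' -> consonant phoneme (phonemes so far: 3)
Total phonemes: 3

3


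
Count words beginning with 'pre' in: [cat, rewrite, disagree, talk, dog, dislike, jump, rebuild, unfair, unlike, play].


Checking each word for prefix 'pre':
  'cat' -> no (count: 0)
  'rewrite' -> no (count: 0)
  'disagree' -> no (count: 0)
  'talk' -> no (count: 0)
  'dog' -> no (count: 0)
  'dislike' -> no (count: 0)
  'jump' -> no (count: 0)
  'rebuild' -> no (count: 0)
  'unfair' -> no (count: 0)
  'unlike' -> no (count: 0)
  'play' -> no (count: 0)
Total with prefix 'pre': 0

0


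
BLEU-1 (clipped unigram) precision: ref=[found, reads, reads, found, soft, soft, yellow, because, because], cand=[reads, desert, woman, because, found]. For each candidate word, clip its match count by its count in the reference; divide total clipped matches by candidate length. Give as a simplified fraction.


Reference word counts: {'because': 2, 'found': 2, 'reads': 2, 'soft': 2, 'yellow': 1}
Checking each candidate word (with clipping):
  'reads' -> in reference (ref count 2, used 1/2) -> match (matches: 1)
  'desert' -> not in reference -> no match (matches: 1)
  'woman' -> not in reference -> no match (matches: 1)
  'because' -> in reference (ref count 2, used 1/2) -> match (matches: 2)
  'found' -> in reference (ref count 2, used 1/2) -> match (matches: 3)
Clipped matches: 3, Candidate length: 5
Precision = 3/5

3/5


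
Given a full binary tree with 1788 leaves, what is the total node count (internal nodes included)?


Leaf nodes (terminals): 1788
Internal nodes = n - 1 = 1788 - 1 = 1787
Total = leaves + internal = 1788 + 1787 = 3575

3575


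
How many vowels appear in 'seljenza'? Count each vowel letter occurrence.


Scanning each character of 'seljenza':
  Position 1: 's' -> consonant (running count: 0)
  Position 2: 'e' -> vowel (running count: 1)
  Position 3: 'l' -> consonant (running count: 1)
  Position 4: 'j' -> consonant (running count: 1)
  Position 5: 'e' -> vowel (running count: 2)
  Position 6: 'n' -> consonant (running count: 2)
  Position 7: 'z' -> consonant (running count: 2)
  Position 8: 'a' -> vowel (running count: 3)
Total vowels: 3

3


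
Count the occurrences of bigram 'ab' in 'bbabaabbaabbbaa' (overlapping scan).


Scanning 'bbabaabbaabbbaa' for bigram 'ab':
  Position 0: 'bb' -> no
  Position 1: 'ba' -> no
  Position 2: 'ab' -> MATCH
  Position 3: 'ba' -> no
  Position 4: 'aa' -> no
  Position 5: 'ab' -> MATCH
  Position 6: 'bb' -> no
  Position 7: 'ba' -> no
  Position 8: 'aa' -> no
  Position 9: 'ab' -> MATCH
  Position 10: 'bb' -> no
  Position 11: 'bb' -> no
  Position 12: 'ba' -> no
  Position 13: 'aa' -> no
Total matches: 3

3


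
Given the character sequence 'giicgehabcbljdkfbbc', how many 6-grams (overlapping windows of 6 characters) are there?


String 'giicgehabcbljdkfbbc' has length L = 19.
Number of overlapping n-grams = L - n + 1
Substituting: 19 - 6 + 1 = 14

14


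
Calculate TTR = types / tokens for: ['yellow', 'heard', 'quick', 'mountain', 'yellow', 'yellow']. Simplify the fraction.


Tokens: 6
Unique types: ('heard', 'mountain', 'quick', 'yellow') = 4
TTR = 4/6
Simplify: divide both by 2 -> 2/3
TTR = 2/3

2/3


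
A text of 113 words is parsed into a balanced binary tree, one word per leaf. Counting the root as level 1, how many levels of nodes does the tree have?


In a balanced binary tree with n leaves the deepest leaf is ceil(log2(n)) edges below the root,
so counting node levels inclusive of root and leaves gives ceil(log2(n)) + 1 levels.
log2(113) = 6.8202
ceil(6.8202) = 7
levels = 7 + 1 = 8

8


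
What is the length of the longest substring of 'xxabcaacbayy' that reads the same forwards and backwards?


Scanning 'xxabcaacbayy' for palindromic substrings.
Substring at positions 2-9: 'abcaacba'.
Check: reverse('abcaacba') = 'abcaacba' -> palindrome confirmed.
Neighbouring characters ('x' / 'y') break symmetry, so it cannot extend further.
No longer palindromic substring exists; longest length = 8

8


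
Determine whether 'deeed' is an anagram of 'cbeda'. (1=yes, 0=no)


Sort characters of 'deeed': 'ddeee'
Sort characters of 'cbeda': 'abcde'
Sorted forms differ -> they are NOT anagrams
Result: 0

0


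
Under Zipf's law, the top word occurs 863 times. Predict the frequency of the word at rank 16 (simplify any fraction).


Zipf's law: freq(rank) = f1 / rank
f1 = 863, rank = 16
freq = 863 / 16
GCD(863, 16) = 1
Simplified: 863/16

863/16


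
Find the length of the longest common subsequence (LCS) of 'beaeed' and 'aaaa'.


DP table for LCS of 'beaeed' and 'aaaa':
       a  a  a  a
    0  0  0  0  0
  b 0  0  0  0  0
  e 0  0  0  0  0
  a 0  1  1  1  1
  e 0  1  1  1  1
  e 0  1  1  1  1
  d 0  1  1  1  1
LCS: 'a'
LCS length = 1

1


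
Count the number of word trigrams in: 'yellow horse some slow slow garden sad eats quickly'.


Word trigrams from [9] words:
  Trigram 1: (yellow horse some)
  Trigram 2: (horse some slow)
  Trigram 3: (some slow slow)
  Trigram 4: (slow slow garden)
  Trigram 5: (slow garden sad)
  Trigram 6: (garden sad eats)
  Trigram 7: (sad eats quickly)
Total word trigrams: 9 - 2 = 7

7


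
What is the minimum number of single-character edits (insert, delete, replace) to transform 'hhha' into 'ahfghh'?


Building DP table for s1='hhha' (len 4) and s2='ahfghh' (len 6):
       a  h  f  g  h  h
    0  1  2  3  4  5  6
  h 1  1  1  2  3  4  5
  h 2  2  1  2  3  3  4
  h 3  3  2  2  3  3  3
  a 4  3  3  3  3  4  4
Edit distance = dp[4][6] = 4

4


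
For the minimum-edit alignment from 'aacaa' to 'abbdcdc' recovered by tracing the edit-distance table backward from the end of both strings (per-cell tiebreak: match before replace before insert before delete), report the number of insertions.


Edit distance = 5. Backtracking from cell (5, 7) with preference match > replace > insert > delete,
then listing the resulting alignment 'aacaa' -> 'abbdcdc' left to right:
  Step 1: keep 'a'
  Step 2: insert 'b' [insertion #1]
  Step 3: insert 'b' [insertion #2]
  Step 4: replace a->d
  Step 5: keep 'c'
  Step 6: replace a->d
  Step 7: replace a->c
Total insertions: 2

2


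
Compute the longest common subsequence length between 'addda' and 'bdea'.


DP table for LCS of 'addda' and 'bdea':
       b  d  e  a
    0  0  0  0  0
  a 0  0  0  0  1
  d 0  0  1  1  1
  d 0  0  1  1  1
  d 0  0  1  1  1
  a 0  0  1  1  2
LCS: 'da'
LCS length = 2

2


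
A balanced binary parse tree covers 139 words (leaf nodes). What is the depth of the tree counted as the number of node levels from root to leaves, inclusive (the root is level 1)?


In a balanced binary tree with n leaves the deepest leaf is ceil(log2(n)) edges below the root,
so counting node levels inclusive of root and leaves gives ceil(log2(n)) + 1 levels.
log2(139) = 7.1189
ceil(7.1189) = 8
levels = 8 + 1 = 9

9


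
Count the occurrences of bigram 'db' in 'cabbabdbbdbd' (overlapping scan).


Scanning 'cabbabdbbdbd' for bigram 'db':
  Position 0: 'ca' -> no
  Position 1: 'ab' -> no
  Position 2: 'bb' -> no
  Position 3: 'ba' -> no
  Position 4: 'ab' -> no
  Position 5: 'bd' -> no
  Position 6: 'db' -> MATCH
  Position 7: 'bb' -> no
  Position 8: 'bd' -> no
  Position 9: 'db' -> MATCH
  Position 10: 'bd' -> no
Total matches: 2

2


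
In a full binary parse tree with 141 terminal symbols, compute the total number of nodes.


Leaf nodes (terminals): 141
Internal nodes = n - 1 = 141 - 1 = 140
Total = leaves + internal = 141 + 140 = 281

281


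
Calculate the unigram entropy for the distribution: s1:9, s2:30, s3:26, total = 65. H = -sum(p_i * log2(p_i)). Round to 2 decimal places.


Computing entropy H = -sum(p_i * log2(p_i)):
  s1: p = 9/65 = 0.1385, -p*log2(p) = 0.3950
  s2: p = 30/65 = 0.4615, -p*log2(p) = 0.5148
  s3: p = 26/65 = 0.4000, -p*log2(p) = 0.5288
H = sum of terms = 1.4386
Rounded to 2 decimals: 1.44

1.44


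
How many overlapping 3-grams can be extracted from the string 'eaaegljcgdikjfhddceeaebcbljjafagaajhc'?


String 'eaaegljcgdikjfhddceeaebcbljjafagaajhc' has length L = 37.
Number of overlapping n-grams = L - n + 1
Substituting: 37 - 3 + 1 = 35

35


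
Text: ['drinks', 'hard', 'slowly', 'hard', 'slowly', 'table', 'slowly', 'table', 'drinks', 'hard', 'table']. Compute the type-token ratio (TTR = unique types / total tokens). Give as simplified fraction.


Tokens: 11
Unique types: ('drinks', 'hard', 'slowly', 'table') = 4
TTR = 4/11
Already in lowest terms.

4/11


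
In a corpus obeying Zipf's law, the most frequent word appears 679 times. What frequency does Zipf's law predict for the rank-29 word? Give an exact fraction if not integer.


Zipf's law: freq(rank) = f1 / rank
f1 = 679, rank = 29
freq = 679 / 29
GCD(679, 29) = 1
Simplified: 679/29

679/29


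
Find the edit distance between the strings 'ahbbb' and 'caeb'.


Building DP table for s1='ahbbb' (len 5) and s2='caeb' (len 4):
       c  a  e  b
    0  1  2  3  4
  a 1  1  1  2  3
  h 2  2  2  2  3
  b 3  3  3  3  2
  b 4  4  4  4  3
  b 5  5  5  5  4
Edit distance = dp[5][4] = 4

4


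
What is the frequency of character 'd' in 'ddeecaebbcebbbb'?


Scanning 'ddeecaebbcebbbb' for 'd':
  Position 0: 'd' -> MATCH (count: 1)
  Position 1: 'd' -> MATCH (count: 2)
Total occurrences of 'd': 2

2


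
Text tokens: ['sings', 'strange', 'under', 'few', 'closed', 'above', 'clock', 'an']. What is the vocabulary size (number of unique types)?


Listing all tokens and tracking unique types:
  Token 1: 'sings' -> NEW (unique so far: 1)
  Token 2: 'strange' -> NEW (unique so far: 2)
  Token 3: 'under' -> NEW (unique so far: 3)
  Token 4: 'few' -> NEW (unique so far: 4)
  Token 5: 'closed' -> NEW (unique so far: 5)
  Token 6: 'above' -> NEW (unique so far: 6)
  Token 7: 'clock' -> NEW (unique so far: 7)
  Token 8: 'an' -> NEW (unique so far: 8)
Unique types: ('above', 'an', 'clock', 'closed', 'few', 'sings', 'strange', 'under')
Vocabulary size: 8

8


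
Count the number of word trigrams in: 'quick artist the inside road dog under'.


Word trigrams from [7] words:
  Trigram 1: (quick artist the)
  Trigram 2: (artist the inside)
  Trigram 3: (the inside road)
  Trigram 4: (inside road dog)
  Trigram 5: (road dog under)
Total word trigrams: 7 - 2 = 5

5


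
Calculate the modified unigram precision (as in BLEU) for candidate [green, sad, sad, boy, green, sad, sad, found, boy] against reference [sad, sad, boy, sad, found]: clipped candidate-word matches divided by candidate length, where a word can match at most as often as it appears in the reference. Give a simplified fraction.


Reference word counts: {'boy': 1, 'found': 1, 'sad': 3}
Checking each candidate word (with clipping):
  'green' -> not in reference -> no match (matches: 0)
  'sad' -> in reference (ref count 3, used 1/3) -> match (matches: 1)
  'sad' -> in reference (ref count 3, used 2/3) -> match (matches: 2)
  'boy' -> in reference (ref count 1, used 1/1) -> match (matches: 3)
  'green' -> not in reference -> no match (matches: 3)
  'sad' -> in reference (ref count 3, used 3/3) -> match (matches: 4)
  'sad' -> ref count 3 already used up (3/3) -> clipped, no match (matches: 4)
  'found' -> in reference (ref count 1, used 1/1) -> match (matches: 5)
  'boy' -> ref count 1 already used up (1/1) -> clipped, no match (matches: 5)
Clipped matches: 5, Candidate length: 9
Precision = 5/9

5/9


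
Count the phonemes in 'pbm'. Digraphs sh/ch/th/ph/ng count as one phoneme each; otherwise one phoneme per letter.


Parsing 'pbm' greedily, digraphs first:
  'p' -> consonant phoneme (phonemes so far: 1)
  'b' -> consonant phoneme (phonemes so far: 2)
  'm' -> consonant phoneme (phonemes so far: 3)
Total phonemes: 3

3


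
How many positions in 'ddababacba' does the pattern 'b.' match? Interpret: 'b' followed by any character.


Pattern: b. means 'b' followed by any character.
Scanning 'ddababacba' position-by-position:
  Pos 0: window 'dd' -> no
  Pos 1: window 'da' -> no
  Pos 2: window 'ab' -> no
  Pos 3: window 'ba' -> MATCH
  Pos 4: window 'ab' -> no
  Pos 5: window 'ba' -> MATCH
  Pos 6: window 'ac' -> no
  Pos 7: window 'cb' -> no
  Pos 8: window 'ba' -> MATCH
  Pos 9: window 'a' -> no
Total matches: 3

3


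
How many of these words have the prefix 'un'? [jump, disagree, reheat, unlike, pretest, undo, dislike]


Checking each word for prefix 'un':
  'jump' -> no (count: 0)
  'disagree' -> no (count: 0)
  'reheat' -> no (count: 0)
  'unlike' -> YES, starts with 'un' (count: 1)
  'pretest' -> no (count: 1)
  'undo' -> YES, starts with 'un' (count: 2)
  'dislike' -> no (count: 2)
Total with prefix 'un': 2

2


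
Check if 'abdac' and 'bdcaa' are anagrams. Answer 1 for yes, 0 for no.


Sort characters of 'abdac': 'aabcd'
Sort characters of 'bdcaa': 'aabcd'
Sorted forms match -> they ARE anagrams
Result: 1

1


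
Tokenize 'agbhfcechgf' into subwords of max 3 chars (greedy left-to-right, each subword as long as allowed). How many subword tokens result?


'agbhfcechgf' has 11 characters.
Chunking with max size 3:
  Chunk 1: 'agb' (positions 0-2)
  Chunk 2: 'hfc' (positions 3-5)
  Chunk 3: 'ech' (positions 6-8)
  Chunk 4: 'gf' (positions 9-10)
Total chunks: ceil(11 / 3) = 4

4


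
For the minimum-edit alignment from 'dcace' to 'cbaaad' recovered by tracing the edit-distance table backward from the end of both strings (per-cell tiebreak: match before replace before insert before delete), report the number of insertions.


Edit distance = 5. Backtracking from cell (5, 6) with preference match > replace > insert > delete,
then listing the resulting alignment 'dcace' -> 'cbaaad' left to right:
  Step 1: insert 'c' [insertion #1]
  Step 2: replace d->b
  Step 3: replace c->a
  Step 4: keep 'a'
  Step 5: replace c->a
  Step 6: replace e->d
Total insertions: 1

1


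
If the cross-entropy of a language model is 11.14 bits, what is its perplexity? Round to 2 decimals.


Perplexity formula: PP = 2^H
H = 11.14
PP = 2^11.14
Decompose: 2^11.14 = 2^11 * 2^0.14
2^11 = 2048, 2^0.14 ~ 1.1019051
PP ~ 2048 * 1.1019051 = 2256.7016448
Rounded to 2 decimals: 2256.70

2256.70


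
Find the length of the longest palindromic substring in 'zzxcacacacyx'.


Scanning 'zzxcacacacyx' for palindromic substrings.
Substring at positions 3-9: 'cacacac'.
Check: reverse('cacacac') = 'cacacac' -> palindrome confirmed.
Neighbouring characters ('x' / 'y') break symmetry, so it cannot extend further.
No longer palindromic substring exists; longest length = 7

7


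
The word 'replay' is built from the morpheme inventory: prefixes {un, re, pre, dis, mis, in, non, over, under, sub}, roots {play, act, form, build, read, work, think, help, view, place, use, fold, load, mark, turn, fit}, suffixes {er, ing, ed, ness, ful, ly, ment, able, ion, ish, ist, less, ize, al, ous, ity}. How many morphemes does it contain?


Segmenting 'replay' against the inventory:
  're' -> prefix (morpheme 1)
  'play' -> root (morpheme 2)
Total morphemes: 2

2


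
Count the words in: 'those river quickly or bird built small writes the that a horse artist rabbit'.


Counting words by splitting on spaces:
  Word 1: 'those'
  Word 2: 'river'
  Word 3: 'quickly'
  Word 4: 'or'
  Word 5: 'bird'
  Word 6: 'built'
  Word 7: 'small'
  Word 8: 'writes'
  Word 9: 'the'
  Word 10: 'that'
  Word 11: 'a'
  Word 12: 'horse'
  Word 13: 'artist'
  Word 14: 'rabbit'
Total words: 14

14


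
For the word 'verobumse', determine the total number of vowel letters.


Scanning each character of 'verobumse':
  Position 1: 'v' -> consonant (running count: 0)
  Position 2: 'e' -> vowel (running count: 1)
  Position 3: 'r' -> consonant (running count: 1)
  Position 4: 'o' -> vowel (running count: 2)
  Position 5: 'b' -> consonant (running count: 2)
  Position 6: 'u' -> vowel (running count: 3)
  Position 7: 'm' -> consonant (running count: 3)
  Position 8: 's' -> consonant (running count: 3)
  Position 9: 'e' -> vowel (running count: 4)
Total vowels: 4

4


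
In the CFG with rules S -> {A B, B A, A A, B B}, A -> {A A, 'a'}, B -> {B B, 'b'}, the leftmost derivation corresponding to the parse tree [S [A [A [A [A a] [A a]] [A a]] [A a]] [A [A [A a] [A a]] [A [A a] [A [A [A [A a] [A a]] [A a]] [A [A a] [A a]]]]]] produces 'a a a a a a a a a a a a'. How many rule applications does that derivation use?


Every bracketed nonterminal node [X ...] in the tree is produced by exactly one rule application.
Reading the tree off as a leftmost derivation:
  Step 1: S  =>  A A   (applied S -> A A)
  Step 2: A A  =>  A A A   (applied A -> A A)
  Step 3: A A A  =>  A A A A   (applied A -> A A)
  Step 4: A A A A  =>  A A A A A   (applied A -> A A)
  Step 5: A A A A A  =>  a A A A A   (applied A -> a)
  Step 6: a A A A A  =>  a a A A A   (applied A -> a)
  Step 7: a a A A A  =>  a a a A A   (applied A -> a)
  Step 8: a a a A A  =>  a a a a A   (applied A -> a)
  Step 9: a a a a A  =>  a a a a A A   (applied A -> A A)
  Step 10: a a a a A A  =>  a a a a A A A   (applied A -> A A)
  Step 11: a a a a A A A  =>  a a a a a A A   (applied A -> a)
  Step 12: a a a a a A A  =>  a a a a a a A   (applied A -> a)
  Step 13: a a a a a a A  =>  a a a a a a A A   (applied A -> A A)
  Step 14: a a a a a a A A  =>  a a a a a a a A   (applied A -> a)
  Step 15: a a a a a a a A  =>  a a a a a a a A A   (applied A -> A A)
  Step 16: a a a a a a a A A  =>  a a a a a a a A A A   (applied A -> A A)
  Step 17: a a a a a a a A A A  =>  a a a a a a a A A A A   (applied A -> A A)
  Step 18: a a a a a a a A A A A  =>  a a a a a a a a A A A   (applied A -> a)
  Step 19: a a a a a a a a A A A  =>  a a a a a a a a a A A   (applied A -> a)
  Step 20: a a a a a a a a a A A  =>  a a a a a a a a a a A   (applied A -> a)
  Step 21: a a a a a a a a a a A  =>  a a a a a a a a a a A A   (applied A -> A A)
  Step 22: a a a a a a a a a a A A  =>  a a a a a a a a a a a A   (applied A -> a)
  Step 23: a a a a a a a a a a a A  =>  a a a a a a a a a a a a   (applied A -> a)
Final yield: a a a a a a a a a a a a
Total rewrite steps: 23

23


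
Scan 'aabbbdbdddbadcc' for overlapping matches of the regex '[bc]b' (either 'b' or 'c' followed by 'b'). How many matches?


Pattern: [bc]b means either 'b' or 'c' followed by 'b'.
Scanning 'aabbbdbdddbadcc' position-by-position:
  Pos 0: window 'aa' -> no
  Pos 1: window 'ab' -> no
  Pos 2: window 'bb' -> MATCH
  Pos 3: window 'bb' -> MATCH
  Pos 4: window 'bd' -> no
  Pos 5: window 'db' -> no
  Pos 6: window 'bd' -> no
  Pos 7: window 'dd' -> no
  Pos 8: window 'dd' -> no
  Pos 9: window 'db' -> no
  Pos 10: window 'ba' -> no
  Pos 11: window 'ad' -> no
  Pos 12: window 'dc' -> no
  Pos 13: window 'cc' -> no
  Pos 14: window 'c' -> no
Total matches: 2

2


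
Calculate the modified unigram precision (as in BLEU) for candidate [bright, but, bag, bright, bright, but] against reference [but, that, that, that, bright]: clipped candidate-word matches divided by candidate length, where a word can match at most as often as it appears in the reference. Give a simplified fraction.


Reference word counts: {'bright': 1, 'but': 1, 'that': 3}
Checking each candidate word (with clipping):
  'bright' -> in reference (ref count 1, used 1/1) -> match (matches: 1)
  'but' -> in reference (ref count 1, used 1/1) -> match (matches: 2)
  'bag' -> not in reference -> no match (matches: 2)
  'bright' -> ref count 1 already used up (1/1) -> clipped, no match (matches: 2)
  'bright' -> ref count 1 already used up (1/1) -> clipped, no match (matches: 2)
  'but' -> ref count 1 already used up (1/1) -> clipped, no match (matches: 2)
Clipped matches: 2, Candidate length: 6
Precision = 2/6 = 1/3

1/3


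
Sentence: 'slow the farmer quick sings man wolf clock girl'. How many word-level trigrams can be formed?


Word trigrams from [9] words:
  Trigram 1: (slow the farmer)
  Trigram 2: (the farmer quick)
  Trigram 3: (farmer quick sings)
  Trigram 4: (quick sings man)
  Trigram 5: (sings man wolf)
  Trigram 6: (man wolf clock)
  Trigram 7: (wolf clock girl)
Total word trigrams: 9 - 2 = 7

7


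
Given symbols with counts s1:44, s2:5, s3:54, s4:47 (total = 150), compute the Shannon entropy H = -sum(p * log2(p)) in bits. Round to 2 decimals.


Computing entropy H = -sum(p_i * log2(p_i)):
  s1: p = 44/150 = 0.2933, -p*log2(p) = 0.5190
  s2: p = 5/150 = 0.0333, -p*log2(p) = 0.1636
  s3: p = 54/150 = 0.3600, -p*log2(p) = 0.5306
  s4: p = 47/150 = 0.3133, -p*log2(p) = 0.5246
H = sum of terms = 1.7378
Rounded to 2 decimals: 1.74

1.74


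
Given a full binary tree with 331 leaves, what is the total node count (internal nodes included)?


Leaf nodes (terminals): 331
Internal nodes = n - 1 = 331 - 1 = 330
Total = leaves + internal = 331 + 330 = 661

661


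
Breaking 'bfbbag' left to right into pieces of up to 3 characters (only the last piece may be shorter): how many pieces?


'bfbbag' has 6 characters.
Chunking with max size 3:
  Chunk 1: 'bfb' (positions 0-2)
  Chunk 2: 'bag' (positions 3-5)
Total chunks: ceil(6 / 3) = 2

2


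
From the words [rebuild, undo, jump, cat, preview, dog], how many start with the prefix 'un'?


Checking each word for prefix 'un':
  'rebuild' -> no (count: 0)
  'undo' -> YES, starts with 'un' (count: 1)
  'jump' -> no (count: 1)
  'cat' -> no (count: 1)
  'preview' -> no (count: 1)
  'dog' -> no (count: 1)
Total with prefix 'un': 1

1


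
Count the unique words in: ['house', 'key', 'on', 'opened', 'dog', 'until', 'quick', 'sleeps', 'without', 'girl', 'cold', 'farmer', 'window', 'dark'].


Listing all tokens and tracking unique types:
  Token 1: 'house' -> NEW (unique so far: 1)
  Token 2: 'key' -> NEW (unique so far: 2)
  Token 3: 'on' -> NEW (unique so far: 3)
  Token 4: 'opened' -> NEW (unique so far: 4)
  Token 5: 'dog' -> NEW (unique so far: 5)
  Token 6: 'until' -> NEW (unique so far: 6)
  Token 7: 'quick' -> NEW (unique so far: 7)
  Token 8: 'sleeps' -> NEW (unique so far: 8)
  Token 9: 'without' -> NEW (unique so far: 9)
  Token 10: 'girl' -> NEW (unique so far: 10)
  Token 11: 'cold' -> NEW (unique so far: 11)
  Token 12: 'farmer' -> NEW (unique so far: 12)
  Token 13: 'window' -> NEW (unique so far: 13)
  Token 14: 'dark' -> NEW (unique so far: 14)
Unique types: ('cold', 'dark', 'dog', 'farmer', 'girl', 'house', 'key', 'on', 'opened', 'quick', 'sleeps', 'until', 'window', 'without')
Vocabulary size: 14

14
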